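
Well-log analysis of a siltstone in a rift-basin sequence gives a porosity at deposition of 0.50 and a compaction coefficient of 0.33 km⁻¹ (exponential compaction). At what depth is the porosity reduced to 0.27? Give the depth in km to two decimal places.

Invert Athy's law: Z = ln(φ₀/φ) / β
Z = ln(0.5/0.27) / 0.33 = ln(1.852) / 0.33 = 0.6162 / 0.33 = 1.867 km

1.87 km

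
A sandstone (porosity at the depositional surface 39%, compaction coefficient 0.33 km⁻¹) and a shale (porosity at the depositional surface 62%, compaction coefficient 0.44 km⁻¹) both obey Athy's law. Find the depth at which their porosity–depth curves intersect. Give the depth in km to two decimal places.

Set φ₀ₐ e^(−cₐd) = φ₀ᵦ e^(−cᵦd) ⇒ ln(φ₀ₐ/φ₀ᵦ) = (cₐ − cᵦ)·d
d = ln(0.39/0.62) / (0.33 − 0.44) = -0.4636 / -0.11 = 4.214 km

4.21 km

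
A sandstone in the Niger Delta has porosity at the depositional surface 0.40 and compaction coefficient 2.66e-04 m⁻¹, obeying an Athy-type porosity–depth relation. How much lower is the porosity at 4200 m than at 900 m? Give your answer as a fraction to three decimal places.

0.184

Working in km (1 km = 1000 m; c in km⁻¹ = c in m⁻¹ × 1000):
n(0.9) = 0.4·e^(−0.266×0.9) = 0.3148
n(4.2) = 0.4·e^(−0.266×4.2) = 0.1309
Δn = 0.3148 − 0.1309 = 0.1840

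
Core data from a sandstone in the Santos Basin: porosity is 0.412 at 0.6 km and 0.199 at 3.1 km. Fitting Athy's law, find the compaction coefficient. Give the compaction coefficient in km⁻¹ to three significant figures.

0.291 km⁻¹

Athy: φ(d) = φ₀ e^(−cd) ⇒ φ₁/φ₂ = e^{c(d₂−d₁)} ⇒ c = ln(φ₁/φ₂)/(d₂−d₁)
c = ln(0.412/0.199) / (3.1 − 0.6) = ln(2.07) / 2.5 = 0.7277 / 2.5 = 0.2911 km⁻¹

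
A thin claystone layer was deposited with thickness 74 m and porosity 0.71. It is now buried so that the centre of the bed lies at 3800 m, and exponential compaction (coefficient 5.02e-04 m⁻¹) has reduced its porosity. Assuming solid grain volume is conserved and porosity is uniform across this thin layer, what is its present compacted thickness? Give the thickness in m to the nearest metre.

Working in km (1 km = 1000 m; β in km⁻¹ = β in m⁻¹ × 1000):
Porosity at 3.8 km: phi = 0.71·exp(−0.502×3.8) = 0.1054
Solid-volume conservation: h(1−phi) = h₀(1−phi₀) ⇒ h = h₀·(1−phi₀)/(1−phi)
h = 0.074 × (1 − 0.71)/(1 − 0.1054) = 0.074 × 0.3242 = 0.0240 km

24 m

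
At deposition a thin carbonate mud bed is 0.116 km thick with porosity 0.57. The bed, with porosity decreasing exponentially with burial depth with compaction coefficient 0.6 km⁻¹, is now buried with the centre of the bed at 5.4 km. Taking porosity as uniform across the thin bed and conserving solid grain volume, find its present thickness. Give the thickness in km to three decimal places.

Porosity at 5.4 km: φ = 0.57·exp(−0.6×5.4) = 0.0223
Solid-volume conservation: h(1−φ) = h₀(1−φ₀) ⇒ h = h₀·(1−φ₀)/(1−φ)
h = 0.116 × (1 − 0.57)/(1 − 0.0223) = 0.116 × 0.4398 = 0.0510 km

0.051 km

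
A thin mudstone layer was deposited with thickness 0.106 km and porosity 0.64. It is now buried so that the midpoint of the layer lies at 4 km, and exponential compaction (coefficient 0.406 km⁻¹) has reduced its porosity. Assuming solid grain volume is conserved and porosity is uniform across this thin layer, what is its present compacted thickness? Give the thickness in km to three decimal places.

0.044 km

Porosity at 4 km: n = 0.64·exp(−0.406×4) = 0.1261
Solid-volume conservation: h(1−n) = h₀(1−n₀) ⇒ h = h₀·(1−n₀)/(1−n)
h = 0.106 × (1 − 0.64)/(1 − 0.1261) = 0.106 × 0.4120 = 0.0437 km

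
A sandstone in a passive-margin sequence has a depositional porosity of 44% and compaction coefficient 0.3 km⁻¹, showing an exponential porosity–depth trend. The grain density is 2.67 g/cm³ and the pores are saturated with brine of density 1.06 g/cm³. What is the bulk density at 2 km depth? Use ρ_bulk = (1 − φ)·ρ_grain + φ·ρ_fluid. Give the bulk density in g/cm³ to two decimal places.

2.28 g/cm³

Porosity at depth: φ = 0.44·exp(−0.3×2) = 0.44×0.5488 = 0.2415
Bulk density: ρ_b = (1−φ)ρ_g + φ·ρ_f = 0.7585×2.67 + 0.2415×1.06
       = 2.025 + 0.256 = 2.281 g/cm³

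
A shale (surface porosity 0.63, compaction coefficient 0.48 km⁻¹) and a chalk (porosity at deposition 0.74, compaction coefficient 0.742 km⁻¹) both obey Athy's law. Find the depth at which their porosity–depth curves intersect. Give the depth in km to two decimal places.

Set φ₀ₐ e^(−cₐZ) = φ₀ᵦ e^(−cᵦZ) ⇒ ln(φ₀ₐ/φ₀ᵦ) = (cₐ − cᵦ)·Z
Z = ln(0.63/0.74) / (0.48 − 0.742) = -0.1609 / -0.262 = 0.614 km

0.61 km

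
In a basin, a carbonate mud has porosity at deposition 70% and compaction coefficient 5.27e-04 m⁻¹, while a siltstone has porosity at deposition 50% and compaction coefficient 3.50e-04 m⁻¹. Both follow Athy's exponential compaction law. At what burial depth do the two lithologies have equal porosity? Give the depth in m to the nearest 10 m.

1900 m

Working in km (1 km = 1000 m; k in km⁻¹ = k in m⁻¹ × 1000):
Set phi₀ₐ e^(−kₐz) = phi₀ᵦ e^(−kᵦz) ⇒ ln(phi₀ₐ/phi₀ᵦ) = (kₐ − kᵦ)·z
z = ln(0.7/0.5) / (0.527 − 0.35) = 0.3365 / 0.177 = 1.901 km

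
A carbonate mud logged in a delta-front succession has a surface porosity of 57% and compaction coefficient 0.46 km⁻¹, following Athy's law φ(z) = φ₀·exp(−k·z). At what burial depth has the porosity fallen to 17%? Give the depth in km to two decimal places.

Invert Athy's law: z = ln(φ₀/φ) / k
z = ln(0.57/0.17) / 0.46 = ln(3.353) / 0.46 = 1.2098 / 0.46 = 2.630 km

2.63 km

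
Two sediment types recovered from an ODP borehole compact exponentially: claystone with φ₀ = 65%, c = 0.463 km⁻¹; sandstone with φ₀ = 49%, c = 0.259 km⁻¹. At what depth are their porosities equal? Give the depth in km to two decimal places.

1.39 km

Set φ₀ₐ e^(−cₐz) = φ₀ᵦ e^(−cᵦz) ⇒ ln(φ₀ₐ/φ₀ᵦ) = (cₐ − cᵦ)·z
z = ln(0.65/0.49) / (0.463 − 0.259) = 0.2826 / 0.204 = 1.385 km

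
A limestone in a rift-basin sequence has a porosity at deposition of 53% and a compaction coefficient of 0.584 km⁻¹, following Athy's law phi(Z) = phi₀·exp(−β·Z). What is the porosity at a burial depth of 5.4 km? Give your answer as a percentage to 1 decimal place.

2.3%

phi = phi₀·exp(−β·Z) = 0.53 × exp(−0.584 × 5.4) = 0.53 × exp(−3.154)
  = 0.53 × 0.0427 = 0.0226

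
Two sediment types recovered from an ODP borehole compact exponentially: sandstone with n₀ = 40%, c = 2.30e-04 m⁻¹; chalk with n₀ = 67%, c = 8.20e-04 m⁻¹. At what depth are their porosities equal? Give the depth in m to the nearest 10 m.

Working in km (1 km = 1000 m; c in km⁻¹ = c in m⁻¹ × 1000):
Set n₀ₐ e^(−cₐd) = n₀ᵦ e^(−cᵦd) ⇒ ln(n₀ₐ/n₀ᵦ) = (cₐ − cᵦ)·d
d = ln(0.4/0.67) / (0.23 − 0.82) = -0.5158 / -0.59 = 0.874 km

870 m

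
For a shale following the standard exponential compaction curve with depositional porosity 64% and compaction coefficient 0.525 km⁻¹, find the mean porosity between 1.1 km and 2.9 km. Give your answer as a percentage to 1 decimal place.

23.2%

⟨n⟩ = (1/(d₂−d₁)) ∫ n₀ e^(−cd) dd = n₀·(e^(−c·d₁) − e^(−c·d₂)) / (c·(d₂−d₁))
e^(−0.525×1.1) = 0.5613; e^(−0.525×2.9) = 0.2182
⟨n⟩ = 0.64 × (0.5613 − 0.2182) / (0.525 × 1.8) = 0.64 × 0.3631 = 0.2324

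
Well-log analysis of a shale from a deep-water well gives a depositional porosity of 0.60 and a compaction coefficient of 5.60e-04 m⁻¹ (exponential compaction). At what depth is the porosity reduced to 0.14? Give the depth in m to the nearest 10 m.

2600 m

Working in km (1 km = 1000 m; k in km⁻¹ = k in m⁻¹ × 1000):
Invert Athy's law: d = ln(n₀/n) / k
d = ln(0.6/0.14) / 0.56 = ln(4.286) / 0.56 = 1.4553 / 0.56 = 2.599 km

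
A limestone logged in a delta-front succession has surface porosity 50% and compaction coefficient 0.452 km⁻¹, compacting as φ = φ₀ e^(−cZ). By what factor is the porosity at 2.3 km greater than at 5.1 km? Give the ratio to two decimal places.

φ(Z₁)/φ(Z₂) = e^(−c·Z₁)/e^(−c·Z₂) = e^{c(Z₂−Z₁)}
= exp(0.452 × 2.8) = exp(1.266) = 3.5452

3.55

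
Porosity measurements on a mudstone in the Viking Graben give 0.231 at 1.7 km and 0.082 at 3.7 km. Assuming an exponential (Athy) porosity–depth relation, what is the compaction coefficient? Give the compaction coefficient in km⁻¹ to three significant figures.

0.518 km⁻¹

Athy: n(d) = n₀ e^(−βd) ⇒ n₁/n₂ = e^{β(d₂−d₁)} ⇒ β = ln(n₁/n₂)/(d₂−d₁)
β = ln(0.231/0.082) / (3.7 − 1.7) = ln(2.817) / 2 = 1.0357 / 2 = 0.5178 km⁻¹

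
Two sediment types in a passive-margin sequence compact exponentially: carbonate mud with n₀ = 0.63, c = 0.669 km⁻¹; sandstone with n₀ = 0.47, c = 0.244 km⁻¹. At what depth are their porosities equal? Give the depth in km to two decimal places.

Set n₀ₐ e^(−cₐd) = n₀ᵦ e^(−cᵦd) ⇒ ln(n₀ₐ/n₀ᵦ) = (cₐ − cᵦ)·d
d = ln(0.63/0.47) / (0.669 − 0.244) = 0.2930 / 0.425 = 0.689 km

0.69 km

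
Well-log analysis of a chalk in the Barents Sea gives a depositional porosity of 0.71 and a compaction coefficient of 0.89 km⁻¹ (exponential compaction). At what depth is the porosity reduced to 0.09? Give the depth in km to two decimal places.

Invert Athy's law: d = ln(phi₀/phi) / k
d = ln(0.71/0.09) / 0.89 = ln(7.889) / 0.89 = 2.0655 / 0.89 = 2.321 km

2.32 km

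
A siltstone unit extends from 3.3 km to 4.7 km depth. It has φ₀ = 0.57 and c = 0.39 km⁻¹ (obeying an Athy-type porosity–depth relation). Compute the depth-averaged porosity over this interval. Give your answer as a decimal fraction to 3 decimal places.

⟨φ⟩ = (1/(z₂−z₁)) ∫ φ₀ e^(−cz) dz = φ₀·(e^(−c·z₁) − e^(−c·z₂)) / (c·(z₂−z₁))
e^(−0.39×3.3) = 0.2761; e^(−0.39×4.7) = 0.1599
⟨φ⟩ = 0.57 × (0.2761 − 0.1599) / (0.39 × 1.4) = 0.57 × 0.2128 = 0.1213

0.121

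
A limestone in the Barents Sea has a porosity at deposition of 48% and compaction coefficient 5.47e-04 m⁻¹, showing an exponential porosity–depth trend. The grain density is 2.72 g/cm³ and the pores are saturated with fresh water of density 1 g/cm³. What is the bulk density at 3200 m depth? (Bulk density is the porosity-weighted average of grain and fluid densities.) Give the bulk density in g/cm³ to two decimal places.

2.58 g/cm³

Working in km (1 km = 1000 m; k in km⁻¹ = k in m⁻¹ × 1000):
Porosity at depth: phi = 0.48·exp(−0.547×3.2) = 0.48×0.1737 = 0.0834
Bulk density: ρ_b = (1−phi)ρ_g + phi·ρ_f = 0.9166×2.72 + 0.0834×1
       = 2.493 + 0.083 = 2.577 g/cm³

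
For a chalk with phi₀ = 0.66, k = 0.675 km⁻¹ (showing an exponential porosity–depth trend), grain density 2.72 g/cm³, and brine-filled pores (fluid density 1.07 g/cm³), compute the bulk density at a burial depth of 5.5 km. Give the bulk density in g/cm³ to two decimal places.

2.69 g/cm³

Porosity at depth: phi = 0.66·exp(−0.675×5.5) = 0.66×0.0244 = 0.0161
Bulk density: ρ_b = (1−phi)ρ_g + phi·ρ_f = 0.9839×2.72 + 0.0161×1.07
       = 2.676 + 0.017 = 2.693 g/cm³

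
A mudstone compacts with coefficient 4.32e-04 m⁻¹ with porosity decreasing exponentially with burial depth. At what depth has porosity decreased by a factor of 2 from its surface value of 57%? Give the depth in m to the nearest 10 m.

Working in km (1 km = 1000 m; k in km⁻¹ = k in m⁻¹ × 1000):
n/n₀ = 1/2 ⇒ exp(−k·Z) = 1/2 ⇒ Z = ln(2) / k
Z = 0.6931 / 0.432 = 1.605 km

1600 m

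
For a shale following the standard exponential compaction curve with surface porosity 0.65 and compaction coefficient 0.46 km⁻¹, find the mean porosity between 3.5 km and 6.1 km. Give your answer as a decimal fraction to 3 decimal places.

0.076

⟨phi⟩ = (1/(d₂−d₁)) ∫ phi₀ e^(−βd) dd = phi₀·(e^(−β·d₁) − e^(−β·d₂)) / (β·(d₂−d₁))
e^(−0.46×3.5) = 0.1999; e^(−0.46×6.1) = 0.0604
⟨phi⟩ = 0.65 × (0.1999 − 0.0604) / (0.46 × 2.6) = 0.65 × 0.1166 = 0.0758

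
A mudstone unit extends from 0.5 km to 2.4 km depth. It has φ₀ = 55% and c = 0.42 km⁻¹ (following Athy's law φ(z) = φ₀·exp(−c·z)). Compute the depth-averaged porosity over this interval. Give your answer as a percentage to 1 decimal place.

⟨φ⟩ = (1/(z₂−z₁)) ∫ φ₀ e^(−cz) dz = φ₀·(e^(−c·z₁) − e^(−c·z₂)) / (c·(z₂−z₁))
e^(−0.42×0.5) = 0.8106; e^(−0.42×2.4) = 0.3649
⟨φ⟩ = 0.55 × (0.8106 − 0.3649) / (0.42 × 1.9) = 0.55 × 0.5584 = 0.3071

30.7%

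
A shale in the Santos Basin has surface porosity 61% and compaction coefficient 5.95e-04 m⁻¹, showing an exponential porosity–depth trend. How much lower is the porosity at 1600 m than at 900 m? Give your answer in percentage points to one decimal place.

12.2 percentage points

Working in km (1 km = 1000 m; c in km⁻¹ = c in m⁻¹ × 1000):
n(0.9) = 0.61·e^(−0.595×0.9) = 0.3571
n(1.6) = 0.61·e^(−0.595×1.6) = 0.2354
Δn = 0.3571 − 0.2354 = 0.1216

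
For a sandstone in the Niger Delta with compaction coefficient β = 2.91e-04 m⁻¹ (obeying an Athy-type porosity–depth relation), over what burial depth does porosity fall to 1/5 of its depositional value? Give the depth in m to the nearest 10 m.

Working in km (1 km = 1000 m; β in km⁻¹ = β in m⁻¹ × 1000):
φ/φ₀ = 1/5 ⇒ exp(−β·d) = 1/5 ⇒ d = ln(5) / β
d = 1.6094 / 0.291 = 5.531 km

5530 m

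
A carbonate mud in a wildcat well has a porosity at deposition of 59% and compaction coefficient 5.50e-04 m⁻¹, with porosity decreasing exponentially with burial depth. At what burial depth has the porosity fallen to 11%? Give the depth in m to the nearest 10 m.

3050 m

Working in km (1 km = 1000 m; β in km⁻¹ = β in m⁻¹ × 1000):
Invert Athy's law: Z = ln(φ₀/φ) / β
Z = ln(0.59/0.11) / 0.55 = ln(5.364) / 0.55 = 1.6796 / 0.55 = 3.054 km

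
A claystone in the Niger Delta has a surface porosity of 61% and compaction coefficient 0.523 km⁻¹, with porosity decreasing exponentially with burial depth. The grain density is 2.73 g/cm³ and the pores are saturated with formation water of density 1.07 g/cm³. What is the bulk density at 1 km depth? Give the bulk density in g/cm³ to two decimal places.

Porosity at depth: n = 0.61·exp(−0.523×1) = 0.61×0.5927 = 0.3616
Bulk density: ρ_b = (1−n)ρ_g + n·ρ_f = 0.6384×2.73 + 0.3616×1.07
       = 1.743 + 0.387 = 2.130 g/cm³

2.13 g/cm³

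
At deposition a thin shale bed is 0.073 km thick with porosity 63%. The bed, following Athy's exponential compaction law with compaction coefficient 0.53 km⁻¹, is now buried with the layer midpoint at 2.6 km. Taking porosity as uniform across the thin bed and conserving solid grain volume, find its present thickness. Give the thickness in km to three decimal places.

0.032 km

Porosity at 2.6 km: n = 0.63·exp(−0.53×2.6) = 0.1588
Solid-volume conservation: h(1−n) = h₀(1−n₀) ⇒ h = h₀·(1−n₀)/(1−n)
h = 0.073 × (1 − 0.63)/(1 − 0.1588) = 0.073 × 0.4399 = 0.0321 km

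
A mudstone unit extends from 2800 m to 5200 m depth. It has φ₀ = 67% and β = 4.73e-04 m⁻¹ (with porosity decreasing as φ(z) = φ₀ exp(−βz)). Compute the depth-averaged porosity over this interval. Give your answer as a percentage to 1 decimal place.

Working in km (1 km = 1000 m; β in km⁻¹ = β in m⁻¹ × 1000):
⟨φ⟩ = (1/(z₂−z₁)) ∫ φ₀ e^(−βz) dz = φ₀·(e^(−β·z₁) − e^(−β·z₂)) / (β·(z₂−z₁))
e^(−0.473×2.8) = 0.2660; e^(−0.473×5.2) = 0.0855
⟨φ⟩ = 0.67 × (0.2660 − 0.0855) / (0.473 × 2.4) = 0.67 × 0.1590 = 0.1065

10.7%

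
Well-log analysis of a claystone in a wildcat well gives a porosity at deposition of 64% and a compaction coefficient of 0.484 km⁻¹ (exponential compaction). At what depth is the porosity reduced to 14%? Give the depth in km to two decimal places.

3.14 km

Invert Athy's law: d = ln(φ₀/φ) / k
d = ln(0.64/0.14) / 0.484 = ln(4.571) / 0.484 = 1.5198 / 0.484 = 3.140 km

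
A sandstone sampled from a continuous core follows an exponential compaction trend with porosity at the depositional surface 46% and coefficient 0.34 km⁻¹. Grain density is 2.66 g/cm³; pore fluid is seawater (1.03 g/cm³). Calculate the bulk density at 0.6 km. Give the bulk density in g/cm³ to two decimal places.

2.05 g/cm³

Porosity at depth: φ = 0.46·exp(−0.34×0.6) = 0.46×0.8155 = 0.3751
Bulk density: ρ_b = (1−φ)ρ_g + φ·ρ_f = 0.6249×2.66 + 0.3751×1.03
       = 1.662 + 0.386 = 2.049 g/cm³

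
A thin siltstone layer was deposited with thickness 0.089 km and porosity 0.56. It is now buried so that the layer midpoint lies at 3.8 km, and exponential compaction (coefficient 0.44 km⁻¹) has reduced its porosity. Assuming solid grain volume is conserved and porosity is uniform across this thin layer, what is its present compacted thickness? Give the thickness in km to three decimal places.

Porosity at 3.8 km: φ = 0.56·exp(−0.44×3.8) = 0.1052
Solid-volume conservation: h(1−φ) = h₀(1−φ₀) ⇒ h = h₀·(1−φ₀)/(1−φ)
h = 0.089 × (1 − 0.56)/(1 − 0.1052) = 0.089 × 0.4917 = 0.0438 km

0.044 km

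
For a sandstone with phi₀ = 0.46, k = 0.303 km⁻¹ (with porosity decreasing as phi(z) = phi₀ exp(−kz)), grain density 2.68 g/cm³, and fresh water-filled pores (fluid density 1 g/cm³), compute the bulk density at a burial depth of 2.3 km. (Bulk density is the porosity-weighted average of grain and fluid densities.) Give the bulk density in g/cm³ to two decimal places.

Porosity at depth: phi = 0.46·exp(−0.303×2.3) = 0.46×0.4981 = 0.2291
Bulk density: ρ_b = (1−phi)ρ_g + phi·ρ_f = 0.7709×2.68 + 0.2291×1
       = 2.066 + 0.229 = 2.295 g/cm³

2.30 g/cm³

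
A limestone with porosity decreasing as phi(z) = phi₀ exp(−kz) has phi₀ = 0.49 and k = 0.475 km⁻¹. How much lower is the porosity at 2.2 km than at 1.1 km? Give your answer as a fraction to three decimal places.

0.118

phi(1.1) = 0.49·e^(−0.475×1.1) = 0.2906
phi(2.2) = 0.49·e^(−0.475×2.2) = 0.1723
Δphi = 0.2906 − 0.1723 = 0.1183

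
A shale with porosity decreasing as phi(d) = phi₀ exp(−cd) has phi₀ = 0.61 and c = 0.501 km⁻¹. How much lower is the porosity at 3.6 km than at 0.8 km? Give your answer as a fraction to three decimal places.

0.308

phi(0.8) = 0.61·e^(−0.501×0.8) = 0.4086
phi(3.6) = 0.61·e^(−0.501×3.6) = 0.1005
Δphi = 0.4086 − 0.1005 = 0.3081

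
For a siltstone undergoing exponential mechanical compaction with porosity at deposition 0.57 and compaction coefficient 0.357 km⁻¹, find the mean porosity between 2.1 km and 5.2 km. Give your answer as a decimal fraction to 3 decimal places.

⟨phi⟩ = (1/(d₂−d₁)) ∫ phi₀ e^(−βd) dd = phi₀·(e^(−β·d₁) − e^(−β·d₂)) / (β·(d₂−d₁))
e^(−0.357×2.1) = 0.4725; e^(−0.357×5.2) = 0.1562
⟨phi⟩ = 0.57 × (0.4725 − 0.1562) / (0.357 × 3.1) = 0.57 × 0.2858 = 0.1629

0.163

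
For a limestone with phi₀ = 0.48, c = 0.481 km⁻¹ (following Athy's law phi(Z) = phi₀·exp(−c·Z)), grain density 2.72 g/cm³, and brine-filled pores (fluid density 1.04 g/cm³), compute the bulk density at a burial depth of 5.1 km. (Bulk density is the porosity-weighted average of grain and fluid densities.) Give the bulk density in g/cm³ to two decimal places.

Porosity at depth: phi = 0.48·exp(−0.481×5.1) = 0.48×0.0860 = 0.0413
Bulk density: ρ_b = (1−phi)ρ_g + phi·ρ_f = 0.9587×2.72 + 0.0413×1.04
       = 2.608 + 0.043 = 2.651 g/cm³

2.65 g/cm³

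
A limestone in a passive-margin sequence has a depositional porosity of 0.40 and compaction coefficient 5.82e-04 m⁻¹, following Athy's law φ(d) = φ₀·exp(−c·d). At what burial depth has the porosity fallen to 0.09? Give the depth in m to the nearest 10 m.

2560 m

Working in km (1 km = 1000 m; c in km⁻¹ = c in m⁻¹ × 1000):
Invert Athy's law: d = ln(φ₀/φ) / c
d = ln(0.4/0.09) / 0.582 = ln(4.444) / 0.582 = 1.4917 / 0.582 = 2.563 km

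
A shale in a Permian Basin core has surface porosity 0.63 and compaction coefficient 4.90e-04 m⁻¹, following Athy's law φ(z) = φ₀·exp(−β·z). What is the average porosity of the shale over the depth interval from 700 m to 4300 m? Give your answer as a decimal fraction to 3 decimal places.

Working in km (1 km = 1000 m; β in km⁻¹ = β in m⁻¹ × 1000):
⟨φ⟩ = (1/(z₂−z₁)) ∫ φ₀ e^(−βz) dz = φ₀·(e^(−β·z₁) − e^(−β·z₂)) / (β·(z₂−z₁))
e^(−0.49×0.7) = 0.7096; e^(−0.49×4.3) = 0.1216
⟨φ⟩ = 0.63 × (0.7096 − 0.1216) / (0.49 × 3.6) = 0.63 × 0.3334 = 0.2100

0.210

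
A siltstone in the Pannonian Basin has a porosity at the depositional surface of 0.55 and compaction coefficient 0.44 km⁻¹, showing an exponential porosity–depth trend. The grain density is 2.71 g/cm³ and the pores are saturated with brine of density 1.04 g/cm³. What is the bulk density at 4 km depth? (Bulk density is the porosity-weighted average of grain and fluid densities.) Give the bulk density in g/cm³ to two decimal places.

2.55 g/cm³

Porosity at depth: n = 0.55·exp(−0.44×4) = 0.55×0.1720 = 0.0946
Bulk density: ρ_b = (1−n)ρ_g + n·ρ_f = 0.9054×2.71 + 0.0946×1.04
       = 2.454 + 0.098 = 2.552 g/cm³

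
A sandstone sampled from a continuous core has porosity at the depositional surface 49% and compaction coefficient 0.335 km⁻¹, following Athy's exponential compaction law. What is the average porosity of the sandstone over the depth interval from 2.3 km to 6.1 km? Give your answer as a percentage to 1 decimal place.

12.8%

⟨phi⟩ = (1/(z₂−z₁)) ∫ phi₀ e^(−cz) dz = phi₀·(e^(−c·z₁) − e^(−c·z₂)) / (c·(z₂−z₁))
e^(−0.335×2.3) = 0.4628; e^(−0.335×6.1) = 0.1296
⟨phi⟩ = 0.49 × (0.4628 − 0.1296) / (0.335 × 3.8) = 0.49 × 0.2617 = 0.1283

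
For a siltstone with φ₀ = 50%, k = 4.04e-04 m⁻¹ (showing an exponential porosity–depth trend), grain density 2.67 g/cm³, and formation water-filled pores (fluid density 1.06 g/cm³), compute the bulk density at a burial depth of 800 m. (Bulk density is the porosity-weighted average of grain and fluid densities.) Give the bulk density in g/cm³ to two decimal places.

Working in km (1 km = 1000 m; k in km⁻¹ = k in m⁻¹ × 1000):
Porosity at depth: φ = 0.5·exp(−0.404×0.8) = 0.5×0.7238 = 0.3619
Bulk density: ρ_b = (1−φ)ρ_g + φ·ρ_f = 0.6381×2.67 + 0.3619×1.06
       = 1.704 + 0.384 = 2.087 g/cm³

2.09 g/cm³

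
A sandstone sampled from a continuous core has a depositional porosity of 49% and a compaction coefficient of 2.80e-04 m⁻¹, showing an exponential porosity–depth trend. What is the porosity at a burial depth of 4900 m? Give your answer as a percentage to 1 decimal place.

12.4%

Working in km (1 km = 1000 m; β in km⁻¹ = β in m⁻¹ × 1000):
phi = phi₀·exp(−β·z) = 0.49 × exp(−0.28 × 4.9) = 0.49 × exp(−1.372)
  = 0.49 × 0.2536 = 0.1243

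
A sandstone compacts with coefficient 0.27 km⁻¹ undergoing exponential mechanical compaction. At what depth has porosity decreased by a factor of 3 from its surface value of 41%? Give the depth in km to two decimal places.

phi/phi₀ = 1/3 ⇒ exp(−k·Z) = 1/3 ⇒ Z = ln(3) / k
Z = 1.0986 / 0.27 = 4.069 km

4.07 km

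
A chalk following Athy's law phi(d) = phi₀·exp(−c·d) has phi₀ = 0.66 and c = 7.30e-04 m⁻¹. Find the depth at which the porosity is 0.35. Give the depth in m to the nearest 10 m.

870 m

Working in km (1 km = 1000 m; c in km⁻¹ = c in m⁻¹ × 1000):
Invert Athy's law: d = ln(phi₀/phi) / c
d = ln(0.66/0.35) / 0.73 = ln(1.886) / 0.73 = 0.6343 / 0.73 = 0.869 km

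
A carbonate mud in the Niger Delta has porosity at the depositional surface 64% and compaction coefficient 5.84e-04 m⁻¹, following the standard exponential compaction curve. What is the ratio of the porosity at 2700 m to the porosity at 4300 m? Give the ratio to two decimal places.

2.55

Working in km (1 km = 1000 m; β in km⁻¹ = β in m⁻¹ × 1000):
φ(z₁)/φ(z₂) = e^(−β·z₁)/e^(−β·z₂) = e^{β(z₂−z₁)}
= exp(0.584 × 1.6) = exp(0.9344) = 2.5457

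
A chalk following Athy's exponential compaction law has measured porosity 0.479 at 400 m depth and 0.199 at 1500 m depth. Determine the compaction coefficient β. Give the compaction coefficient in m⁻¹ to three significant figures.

0.000799 m⁻¹

Working in km (1 km = 1000 m; β in km⁻¹ = β in m⁻¹ × 1000):
Athy: φ(d) = φ₀ e^(−βd) ⇒ φ₁/φ₂ = e^{β(d₂−d₁)} ⇒ β = ln(φ₁/φ₂)/(d₂−d₁)
β = ln(0.479/0.199) / (1.5 − 0.4) = ln(2.407) / 1.1 = 0.8784 / 1.1 = 0.7985 km⁻¹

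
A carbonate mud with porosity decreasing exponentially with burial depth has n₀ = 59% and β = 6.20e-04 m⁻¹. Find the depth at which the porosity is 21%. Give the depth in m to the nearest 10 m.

1670 m

Working in km (1 km = 1000 m; β in km⁻¹ = β in m⁻¹ × 1000):
Invert Athy's law: d = ln(n₀/n) / β
d = ln(0.59/0.21) / 0.62 = ln(2.81) / 0.62 = 1.0330 / 0.62 = 1.666 km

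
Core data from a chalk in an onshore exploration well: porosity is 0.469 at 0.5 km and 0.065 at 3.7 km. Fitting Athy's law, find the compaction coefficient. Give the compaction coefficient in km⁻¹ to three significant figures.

0.618 km⁻¹

Athy: φ(z) = φ₀ e^(−kz) ⇒ φ₁/φ₂ = e^{k(z₂−z₁)} ⇒ k = ln(φ₁/φ₂)/(z₂−z₁)
k = ln(0.469/0.065) / (3.7 − 0.5) = ln(7.215) / 3.2 = 1.9762 / 3.2 = 0.6176 km⁻¹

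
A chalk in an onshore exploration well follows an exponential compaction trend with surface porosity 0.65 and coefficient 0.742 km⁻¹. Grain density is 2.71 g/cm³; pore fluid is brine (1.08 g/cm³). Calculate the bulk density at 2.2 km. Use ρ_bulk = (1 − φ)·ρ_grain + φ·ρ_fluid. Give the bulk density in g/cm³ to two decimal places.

2.50 g/cm³

Porosity at depth: φ = 0.65·exp(−0.742×2.2) = 0.65×0.1955 = 0.1270
Bulk density: ρ_b = (1−φ)ρ_g + φ·ρ_f = 0.8730×2.71 + 0.1270×1.08
       = 2.366 + 0.137 = 2.503 g/cm³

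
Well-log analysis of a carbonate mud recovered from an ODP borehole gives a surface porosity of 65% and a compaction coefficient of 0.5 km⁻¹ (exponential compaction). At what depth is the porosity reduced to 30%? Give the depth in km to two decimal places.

Invert Athy's law: Z = ln(n₀/n) / β
Z = ln(0.65/0.3) / 0.5 = ln(2.167) / 0.5 = 0.7732 / 0.5 = 1.546 km

1.55 km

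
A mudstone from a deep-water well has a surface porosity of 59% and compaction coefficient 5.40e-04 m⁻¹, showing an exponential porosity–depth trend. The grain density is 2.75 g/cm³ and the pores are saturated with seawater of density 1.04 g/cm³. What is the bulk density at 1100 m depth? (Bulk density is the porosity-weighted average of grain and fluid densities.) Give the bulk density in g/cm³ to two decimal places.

2.19 g/cm³

Working in km (1 km = 1000 m; k in km⁻¹ = k in m⁻¹ × 1000):
Porosity at depth: φ = 0.59·exp(−0.54×1.1) = 0.59×0.5521 = 0.3257
Bulk density: ρ_b = (1−φ)ρ_g + φ·ρ_f = 0.6743×2.75 + 0.3257×1.04
       = 1.854 + 0.339 = 2.193 g/cm³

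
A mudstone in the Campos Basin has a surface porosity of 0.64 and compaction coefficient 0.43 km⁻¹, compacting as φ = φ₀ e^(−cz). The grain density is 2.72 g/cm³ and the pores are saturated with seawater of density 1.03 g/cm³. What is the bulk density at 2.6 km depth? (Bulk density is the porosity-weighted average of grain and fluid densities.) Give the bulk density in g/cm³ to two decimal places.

2.37 g/cm³

Porosity at depth: φ = 0.64·exp(−0.43×2.6) = 0.64×0.3269 = 0.2092
Bulk density: ρ_b = (1−φ)ρ_g + φ·ρ_f = 0.7908×2.72 + 0.2092×1.03
       = 2.151 + 0.216 = 2.366 g/cm³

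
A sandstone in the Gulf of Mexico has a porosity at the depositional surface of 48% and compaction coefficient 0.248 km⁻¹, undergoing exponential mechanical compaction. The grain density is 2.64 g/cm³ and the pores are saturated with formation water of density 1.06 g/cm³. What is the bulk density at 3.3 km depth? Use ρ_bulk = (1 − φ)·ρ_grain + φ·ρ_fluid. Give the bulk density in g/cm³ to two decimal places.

2.31 g/cm³

Porosity at depth: n = 0.48·exp(−0.248×3.3) = 0.48×0.4411 = 0.2117
Bulk density: ρ_b = (1−n)ρ_g + n·ρ_f = 0.7883×2.64 + 0.2117×1.06
       = 2.081 + 0.224 = 2.305 g/cm³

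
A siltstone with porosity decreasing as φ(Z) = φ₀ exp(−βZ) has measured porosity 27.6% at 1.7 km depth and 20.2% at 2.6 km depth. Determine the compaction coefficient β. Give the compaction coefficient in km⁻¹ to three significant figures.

Athy: φ(Z) = φ₀ e^(−βZ) ⇒ φ₁/φ₂ = e^{β(Z₂−Z₁)} ⇒ β = ln(φ₁/φ₂)/(Z₂−Z₁)
β = ln(0.276/0.202) / (2.6 − 1.7) = ln(1.366) / 0.9 = 0.3121 / 0.9 = 0.3468 km⁻¹

0.347 km⁻¹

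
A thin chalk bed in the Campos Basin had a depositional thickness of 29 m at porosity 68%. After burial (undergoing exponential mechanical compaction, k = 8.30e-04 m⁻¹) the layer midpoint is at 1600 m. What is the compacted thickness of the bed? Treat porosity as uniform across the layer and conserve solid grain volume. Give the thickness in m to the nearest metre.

11 m

Working in km (1 km = 1000 m; k in km⁻¹ = k in m⁻¹ × 1000):
Porosity at 1.6 km: φ = 0.68·exp(−0.83×1.6) = 0.1802
Solid-volume conservation: h(1−φ) = h₀(1−φ₀) ⇒ h = h₀·(1−φ₀)/(1−φ)
h = 0.029 × (1 − 0.68)/(1 − 0.1802) = 0.029 × 0.3903 = 0.0113 km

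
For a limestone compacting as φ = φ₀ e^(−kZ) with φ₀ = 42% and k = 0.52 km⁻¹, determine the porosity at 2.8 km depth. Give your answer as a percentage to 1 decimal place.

9.8%

φ = φ₀·exp(−k·Z) = 0.42 × exp(−0.52 × 2.8) = 0.42 × exp(−1.456)
  = 0.42 × 0.2332 = 0.0979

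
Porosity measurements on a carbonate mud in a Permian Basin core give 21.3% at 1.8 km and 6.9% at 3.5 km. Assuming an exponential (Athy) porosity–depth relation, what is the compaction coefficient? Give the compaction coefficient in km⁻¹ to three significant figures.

0.663 km⁻¹

Athy: n(d) = n₀ e^(−cd) ⇒ n₁/n₂ = e^{c(d₂−d₁)} ⇒ c = ln(n₁/n₂)/(d₂−d₁)
c = ln(0.213/0.069) / (3.5 − 1.8) = ln(3.087) / 1.7 = 1.1272 / 1.7 = 0.6631 km⁻¹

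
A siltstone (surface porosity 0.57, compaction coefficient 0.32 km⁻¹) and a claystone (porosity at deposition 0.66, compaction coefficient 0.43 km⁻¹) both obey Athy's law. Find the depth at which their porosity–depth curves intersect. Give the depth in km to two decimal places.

Set φ₀ₐ e^(−kₐZ) = φ₀ᵦ e^(−kᵦZ) ⇒ ln(φ₀ₐ/φ₀ᵦ) = (kₐ − kᵦ)·Z
Z = ln(0.57/0.66) / (0.32 − 0.43) = -0.1466 / -0.11 = 1.333 km

1.33 km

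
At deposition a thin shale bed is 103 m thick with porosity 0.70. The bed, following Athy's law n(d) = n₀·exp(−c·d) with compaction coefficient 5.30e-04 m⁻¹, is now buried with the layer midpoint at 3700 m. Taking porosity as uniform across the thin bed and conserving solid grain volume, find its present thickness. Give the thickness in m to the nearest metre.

Working in km (1 km = 1000 m; c in km⁻¹ = c in m⁻¹ × 1000):
Porosity at 3.7 km: n = 0.7·exp(−0.53×3.7) = 0.0985
Solid-volume conservation: h(1−n) = h₀(1−n₀) ⇒ h = h₀·(1−n₀)/(1−n)
h = 0.103 × (1 − 0.7)/(1 − 0.0985) = 0.103 × 0.3328 = 0.0343 km

34 m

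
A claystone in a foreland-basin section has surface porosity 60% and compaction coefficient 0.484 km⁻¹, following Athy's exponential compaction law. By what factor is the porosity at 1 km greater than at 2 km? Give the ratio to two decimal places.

1.62

phi(z₁)/phi(z₂) = e^(−c·z₁)/e^(−c·z₂) = e^{c(z₂−z₁)}
= exp(0.484 × 1) = exp(0.484) = 1.6226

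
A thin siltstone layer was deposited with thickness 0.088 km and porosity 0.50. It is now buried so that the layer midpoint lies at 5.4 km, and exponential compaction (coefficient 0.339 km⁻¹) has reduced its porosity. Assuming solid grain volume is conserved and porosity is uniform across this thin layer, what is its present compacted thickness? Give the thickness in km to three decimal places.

Porosity at 5.4 km: n = 0.5·exp(−0.339×5.4) = 0.0802
Solid-volume conservation: h(1−n) = h₀(1−n₀) ⇒ h = h₀·(1−n₀)/(1−n)
h = 0.088 × (1 − 0.5)/(1 − 0.0802) = 0.088 × 0.5436 = 0.0478 km

0.048 km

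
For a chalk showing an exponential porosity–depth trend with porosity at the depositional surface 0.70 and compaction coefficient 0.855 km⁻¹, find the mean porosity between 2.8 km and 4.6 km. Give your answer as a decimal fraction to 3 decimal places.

0.033

⟨φ⟩ = (1/(z₂−z₁)) ∫ φ₀ e^(−cz) dz = φ₀·(e^(−c·z₁) − e^(−c·z₂)) / (c·(z₂−z₁))
e^(−0.855×2.8) = 0.0913; e^(−0.855×4.6) = 0.0196
⟨φ⟩ = 0.7 × (0.0913 − 0.0196) / (0.855 × 1.8) = 0.7 × 0.0466 = 0.0326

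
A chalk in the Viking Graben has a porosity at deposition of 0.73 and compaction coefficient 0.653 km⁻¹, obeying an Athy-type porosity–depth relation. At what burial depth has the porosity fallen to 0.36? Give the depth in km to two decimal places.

1.08 km

Invert Athy's law: z = ln(n₀/n) / k
z = ln(0.73/0.36) / 0.653 = ln(2.028) / 0.653 = 0.7069 / 0.653 = 1.083 km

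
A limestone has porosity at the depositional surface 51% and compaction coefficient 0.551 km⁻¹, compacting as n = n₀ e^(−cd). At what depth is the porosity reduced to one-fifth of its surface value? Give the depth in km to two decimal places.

n/n₀ = 1/5 ⇒ exp(−c·d) = 1/5 ⇒ d = ln(5) / c
d = 1.6094 / 0.551 = 2.921 km

2.92 km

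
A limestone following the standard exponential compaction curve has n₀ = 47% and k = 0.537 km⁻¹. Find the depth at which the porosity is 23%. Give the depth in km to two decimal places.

Invert Athy's law: Z = ln(n₀/n) / k
Z = ln(0.47/0.23) / 0.537 = ln(2.043) / 0.537 = 0.7147 / 0.537 = 1.331 km

1.33 km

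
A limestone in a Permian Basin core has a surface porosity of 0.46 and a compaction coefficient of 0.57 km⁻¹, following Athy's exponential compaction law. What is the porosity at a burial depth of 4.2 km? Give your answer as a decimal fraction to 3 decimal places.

0.042

n = n₀·exp(−k·z) = 0.46 × exp(−0.57 × 4.2) = 0.46 × exp(−2.394)
  = 0.46 × 0.0913 = 0.0420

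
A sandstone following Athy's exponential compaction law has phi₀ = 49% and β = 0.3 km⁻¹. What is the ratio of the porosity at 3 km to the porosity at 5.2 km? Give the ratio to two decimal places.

phi(Z₁)/phi(Z₂) = e^(−β·Z₁)/e^(−β·Z₂) = e^{β(Z₂−Z₁)}
= exp(0.3 × 2.2) = exp(0.66) = 1.9348

1.93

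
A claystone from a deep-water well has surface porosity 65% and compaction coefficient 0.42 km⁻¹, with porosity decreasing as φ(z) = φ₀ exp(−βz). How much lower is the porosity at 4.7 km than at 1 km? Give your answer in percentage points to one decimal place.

φ(1) = 0.65·e^(−0.42×1) = 0.4271
φ(4.7) = 0.65·e^(−0.42×4.7) = 0.0903
Δφ = 0.4271 − 0.0903 = 0.3368

33.7 percentage points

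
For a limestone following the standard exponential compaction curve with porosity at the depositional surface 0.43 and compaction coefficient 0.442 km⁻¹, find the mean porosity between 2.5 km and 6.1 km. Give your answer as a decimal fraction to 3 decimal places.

⟨n⟩ = (1/(Z₂−Z₁)) ∫ n₀ e^(−kZ) dZ = n₀·(e^(−k·Z₁) − e^(−k·Z₂)) / (k·(Z₂−Z₁))
e^(−0.442×2.5) = 0.3312; e^(−0.442×6.1) = 0.0675
⟨n⟩ = 0.43 × (0.3312 − 0.0675) / (0.442 × 3.6) = 0.43 × 0.1658 = 0.0713

0.071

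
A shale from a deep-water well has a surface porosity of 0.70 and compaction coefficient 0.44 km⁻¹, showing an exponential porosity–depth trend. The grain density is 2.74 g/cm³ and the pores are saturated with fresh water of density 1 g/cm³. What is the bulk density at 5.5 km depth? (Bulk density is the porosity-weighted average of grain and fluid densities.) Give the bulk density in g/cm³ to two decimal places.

2.63 g/cm³

Porosity at depth: φ = 0.7·exp(−0.44×5.5) = 0.7×0.0889 = 0.0622
Bulk density: ρ_b = (1−φ)ρ_g + φ·ρ_f = 0.9378×2.74 + 0.0622×1
       = 2.569 + 0.062 = 2.632 g/cm³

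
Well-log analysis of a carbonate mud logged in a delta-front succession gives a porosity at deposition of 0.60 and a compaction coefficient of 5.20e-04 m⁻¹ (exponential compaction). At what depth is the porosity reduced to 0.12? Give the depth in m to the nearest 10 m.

3100 m

Working in km (1 km = 1000 m; c in km⁻¹ = c in m⁻¹ × 1000):
Invert Athy's law: Z = ln(n₀/n) / c
Z = ln(0.6/0.12) / 0.52 = ln(5) / 0.52 = 1.6094 / 0.52 = 3.095 km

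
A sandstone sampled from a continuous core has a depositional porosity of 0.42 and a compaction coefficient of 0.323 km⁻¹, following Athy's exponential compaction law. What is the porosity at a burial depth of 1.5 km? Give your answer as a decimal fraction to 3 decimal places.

phi = phi₀·exp(−k·z) = 0.42 × exp(−0.323 × 1.5) = 0.42 × exp(−0.4845)
  = 0.42 × 0.6160 = 0.2587

0.259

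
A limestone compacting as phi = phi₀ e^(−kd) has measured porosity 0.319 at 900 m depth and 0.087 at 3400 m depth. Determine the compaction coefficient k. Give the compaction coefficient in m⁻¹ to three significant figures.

Working in km (1 km = 1000 m; k in km⁻¹ = k in m⁻¹ × 1000):
Athy: phi(d) = phi₀ e^(−kd) ⇒ phi₁/phi₂ = e^{k(d₂−d₁)} ⇒ k = ln(phi₁/phi₂)/(d₂−d₁)
k = ln(0.319/0.087) / (3.4 − 0.9) = ln(3.667) / 2.5 = 1.2993 / 2.5 = 0.5197 km⁻¹

0.000520 m⁻¹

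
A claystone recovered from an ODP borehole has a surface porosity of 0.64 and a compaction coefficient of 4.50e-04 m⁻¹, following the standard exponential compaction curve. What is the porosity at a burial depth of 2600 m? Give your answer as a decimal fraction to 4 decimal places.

0.1986

Working in km (1 km = 1000 m; β in km⁻¹ = β in m⁻¹ × 1000):
φ = φ₀·exp(−β·Z) = 0.64 × exp(−0.45 × 2.6) = 0.64 × exp(−1.17)
  = 0.64 × 0.3104 = 0.1986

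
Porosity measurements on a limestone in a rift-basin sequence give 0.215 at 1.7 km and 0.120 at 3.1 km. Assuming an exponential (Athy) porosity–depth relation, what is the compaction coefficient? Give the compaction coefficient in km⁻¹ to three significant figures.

0.417 km⁻¹

Athy: φ(z) = φ₀ e^(−cz) ⇒ φ₁/φ₂ = e^{c(z₂−z₁)} ⇒ c = ln(φ₁/φ₂)/(z₂−z₁)
c = ln(0.215/0.12) / (3.1 − 1.7) = ln(1.792) / 1.4 = 0.5831 / 1.4 = 0.4165 km⁻¹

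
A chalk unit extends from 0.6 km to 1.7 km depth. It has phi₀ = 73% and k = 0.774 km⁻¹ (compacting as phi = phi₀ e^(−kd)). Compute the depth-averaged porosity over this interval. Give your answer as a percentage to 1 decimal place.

⟨phi⟩ = (1/(d₂−d₁)) ∫ phi₀ e^(−kd) dd = phi₀·(e^(−k·d₁) − e^(−k·d₂)) / (k·(d₂−d₁))
e^(−0.774×0.6) = 0.6285; e^(−0.774×1.7) = 0.2683
⟨phi⟩ = 0.73 × (0.6285 − 0.2683) / (0.774 × 1.1) = 0.73 × 0.4231 = 0.3089

30.9%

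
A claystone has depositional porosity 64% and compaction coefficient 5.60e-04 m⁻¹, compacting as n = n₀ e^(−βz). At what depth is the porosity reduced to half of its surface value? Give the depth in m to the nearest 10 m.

Working in km (1 km = 1000 m; β in km⁻¹ = β in m⁻¹ × 1000):
n/n₀ = 1/2 ⇒ exp(−β·z) = 1/2 ⇒ z = ln(2) / β
z = 0.6931 / 0.56 = 1.238 km

1240 m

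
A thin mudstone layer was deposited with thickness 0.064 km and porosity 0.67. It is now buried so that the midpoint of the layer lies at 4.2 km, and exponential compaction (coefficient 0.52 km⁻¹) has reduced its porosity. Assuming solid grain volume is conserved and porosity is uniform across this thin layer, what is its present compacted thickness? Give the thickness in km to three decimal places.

0.023 km

Porosity at 4.2 km: φ = 0.67·exp(−0.52×4.2) = 0.0754
Solid-volume conservation: h(1−φ) = h₀(1−φ₀) ⇒ h = h₀·(1−φ₀)/(1−φ)
h = 0.064 × (1 − 0.67)/(1 − 0.0754) = 0.064 × 0.3569 = 0.0228 km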